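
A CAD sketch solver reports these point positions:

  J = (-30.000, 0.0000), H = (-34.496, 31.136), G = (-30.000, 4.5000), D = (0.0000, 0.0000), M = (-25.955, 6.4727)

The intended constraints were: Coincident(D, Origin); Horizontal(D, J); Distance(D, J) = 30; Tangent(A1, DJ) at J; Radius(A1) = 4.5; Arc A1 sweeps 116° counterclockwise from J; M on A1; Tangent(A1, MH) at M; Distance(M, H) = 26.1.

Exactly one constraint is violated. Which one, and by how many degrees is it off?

Tangent(A1, MH) at M — off by 6.90°.

D = (0.00, 0.00) ✓; D.y = 0.00, J.y = 0.00 ✓; |DJ| = 30.00 ✓; ∠(GJ, JD) = 90.00° ✓; |GJ| = 4.500 ✓; bearing(G→M) − bearing(G→J) = 116.0° ✓; |GM| = 4.500 ✓; ∠(GM, MH) = 96.90° ✗; |MH| = 26.10 ✓.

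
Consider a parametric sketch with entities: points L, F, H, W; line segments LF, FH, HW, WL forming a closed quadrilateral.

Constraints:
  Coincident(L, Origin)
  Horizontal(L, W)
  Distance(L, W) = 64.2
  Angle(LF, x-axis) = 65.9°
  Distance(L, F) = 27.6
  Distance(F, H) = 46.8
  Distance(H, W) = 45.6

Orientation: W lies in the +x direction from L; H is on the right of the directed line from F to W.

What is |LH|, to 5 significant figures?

30.695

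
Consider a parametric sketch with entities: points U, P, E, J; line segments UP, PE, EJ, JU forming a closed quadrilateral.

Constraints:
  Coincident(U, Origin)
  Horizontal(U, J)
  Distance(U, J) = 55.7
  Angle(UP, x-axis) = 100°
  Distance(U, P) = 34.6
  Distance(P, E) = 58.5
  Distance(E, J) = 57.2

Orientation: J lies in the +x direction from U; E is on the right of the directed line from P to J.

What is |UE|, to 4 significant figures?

23.90

U is at the origin; UJ is horizontal with |UJ| = 55.7 and J in +x, so J = (55.7, 0). UP runs at 100.0° with |UP| = 34.6, so P = (-6.008, 34.07). E is determined by |PE| = 58.5 and |EJ| = 57.2 together: it lies at the intersection of circle(P, 58.5) and circle(J, 57.2). With |PJ| = 70.49, the foot of the radical line on PJ is 36.31 from P and the perpendicular offset is √(58.5² − 36.31²) = 45.87. Taking the right-of-PJ solution: E = (3.609, -23.63).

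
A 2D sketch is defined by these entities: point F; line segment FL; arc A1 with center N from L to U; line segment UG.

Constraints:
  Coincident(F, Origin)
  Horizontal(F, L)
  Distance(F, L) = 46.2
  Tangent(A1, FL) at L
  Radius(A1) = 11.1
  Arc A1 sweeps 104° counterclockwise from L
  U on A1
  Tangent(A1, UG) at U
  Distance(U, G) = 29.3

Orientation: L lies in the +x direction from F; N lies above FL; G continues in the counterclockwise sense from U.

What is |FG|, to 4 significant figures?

65.35

On A1, L sits at bearing -90° from N; a 104° counterclockwise sweep puts U at bearing 14°, so U = N + 11.1·(cos 14°, sin 14°) = (56.97, 13.79). The tangent condition forces NU to be normal to UG, so UG runs along (−sin 14°, cos 14°); with |UG| = 29.3, G = (49.88, 42.21). Then |FG| = |G − F| = 65.35.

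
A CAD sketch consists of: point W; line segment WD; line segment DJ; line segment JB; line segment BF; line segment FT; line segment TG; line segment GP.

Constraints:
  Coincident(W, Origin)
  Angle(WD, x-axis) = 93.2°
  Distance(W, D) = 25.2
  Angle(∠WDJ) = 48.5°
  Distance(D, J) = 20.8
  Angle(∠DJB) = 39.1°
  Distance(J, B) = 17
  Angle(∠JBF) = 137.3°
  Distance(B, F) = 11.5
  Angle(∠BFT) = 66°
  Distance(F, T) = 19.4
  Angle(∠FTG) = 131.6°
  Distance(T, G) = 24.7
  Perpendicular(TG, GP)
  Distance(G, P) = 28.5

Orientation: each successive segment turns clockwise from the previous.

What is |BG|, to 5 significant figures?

32.125

∠BFT = 66.0° gives FT at 24.100° from the x-axis; with |FT| = 19.4, T = (7.0677, 27.634). ∠FTG = 131.6° gives TG at -24.300° from the x-axis; with |TG| = 24.7, G = (29.579, 17.469). Then |BG| = |G − B| = 32.125.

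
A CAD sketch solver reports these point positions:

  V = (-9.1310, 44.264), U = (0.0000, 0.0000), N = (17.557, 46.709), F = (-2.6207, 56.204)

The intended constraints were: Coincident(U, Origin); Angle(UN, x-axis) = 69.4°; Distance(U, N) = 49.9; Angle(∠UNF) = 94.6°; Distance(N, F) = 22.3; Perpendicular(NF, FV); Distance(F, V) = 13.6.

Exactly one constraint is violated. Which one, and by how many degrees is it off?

Perpendicular(NF, FV) — off by 3.40°.

U = (0.00, 0.00) ✓; UN at 69.40° ✓; |UN| = 49.90 ✓; ∠UNF = 94.60° ✓; |NF| = 22.30 ✓; ∠(NF, FV) = 86.60° ✗; |FV| = 13.60 ✓.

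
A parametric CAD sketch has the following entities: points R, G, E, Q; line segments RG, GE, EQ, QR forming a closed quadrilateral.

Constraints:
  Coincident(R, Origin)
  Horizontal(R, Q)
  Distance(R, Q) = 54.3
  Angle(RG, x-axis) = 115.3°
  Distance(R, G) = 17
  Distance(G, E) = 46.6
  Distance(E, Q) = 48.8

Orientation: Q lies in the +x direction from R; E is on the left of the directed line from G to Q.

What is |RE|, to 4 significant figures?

52.43

Checks: |GE| = 46.60 ✓; |EQ| = 48.80 ✓.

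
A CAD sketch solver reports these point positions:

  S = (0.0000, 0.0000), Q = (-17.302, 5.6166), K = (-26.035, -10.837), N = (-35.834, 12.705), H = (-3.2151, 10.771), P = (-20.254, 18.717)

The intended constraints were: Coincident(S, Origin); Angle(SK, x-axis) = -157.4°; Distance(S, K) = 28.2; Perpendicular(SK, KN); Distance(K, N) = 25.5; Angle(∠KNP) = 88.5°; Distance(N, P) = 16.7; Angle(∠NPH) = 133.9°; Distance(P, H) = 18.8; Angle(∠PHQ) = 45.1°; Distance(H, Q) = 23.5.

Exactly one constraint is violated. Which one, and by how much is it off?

Distance(H, Q) = 23.5 — off by 8.50.

S = (0.00, 0.00) ✓; SK at -157.4° ✓; |SK| = 28.20 ✓; ∠(SK, KN) = 90.00° ✓; |KN| = 25.50 ✓; ∠KNP = 88.50° ✓; |NP| = 16.70 ✓; ∠NPH = 133.9° ✓; |PH| = 18.80 ✓; ∠PHQ = 45.10° ✓; |HQ| = 15.00 ✗.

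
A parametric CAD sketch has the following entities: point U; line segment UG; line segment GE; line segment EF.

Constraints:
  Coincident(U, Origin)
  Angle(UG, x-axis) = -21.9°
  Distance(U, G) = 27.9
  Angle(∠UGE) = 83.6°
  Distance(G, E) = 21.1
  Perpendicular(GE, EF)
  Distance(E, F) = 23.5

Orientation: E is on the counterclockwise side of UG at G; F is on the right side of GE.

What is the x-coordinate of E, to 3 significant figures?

31.5

U is at the origin; UG runs at -21.9° with length 27.9, so G = 27.9·(cos -21.9°, sin -21.9°) = (25.9, -10.4). ∠UGE = 83.6°, so GE runs at -21.9° + (180° − 83.6°) = 74.5° from the x-axis; with |GE| = 21.1, E = G + 21.1·(cos 74.5°, sin 74.5°) = (31.5, 9.93). So E.x = 31.5.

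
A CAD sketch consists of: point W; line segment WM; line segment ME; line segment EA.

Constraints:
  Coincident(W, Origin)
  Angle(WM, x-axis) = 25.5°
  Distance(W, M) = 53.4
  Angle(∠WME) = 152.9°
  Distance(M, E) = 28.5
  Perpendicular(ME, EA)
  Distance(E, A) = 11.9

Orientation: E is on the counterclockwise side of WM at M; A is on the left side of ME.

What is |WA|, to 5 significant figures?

77.046

W is at the origin; WM runs at 25.5° with length 53.4, so M = 53.4·(cos 25.5°, sin 25.5°) = (48.198, 22.989). ∠WME = 152.9°, so ME runs at 25.5° + (180° − 152.9°) = 52.600° from the x-axis; with |ME| = 28.5, E = M + 28.5·(cos 52.600°, sin 52.600°) = (65.508, 45.630). ME is perpendicular to EA; with |EA| = 11.9 on the left of ME, A = E + 11.9·(-0.79441, 0.60738) = (56.055, 52.858). Then |WA| = |A − W| = 77.046.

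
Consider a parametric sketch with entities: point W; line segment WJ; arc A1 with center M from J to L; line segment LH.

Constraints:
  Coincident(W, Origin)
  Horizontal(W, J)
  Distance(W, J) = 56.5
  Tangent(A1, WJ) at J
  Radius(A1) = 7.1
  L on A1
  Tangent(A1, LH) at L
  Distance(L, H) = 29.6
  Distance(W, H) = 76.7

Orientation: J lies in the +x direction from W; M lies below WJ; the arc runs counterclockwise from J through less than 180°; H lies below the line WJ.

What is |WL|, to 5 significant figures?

51.988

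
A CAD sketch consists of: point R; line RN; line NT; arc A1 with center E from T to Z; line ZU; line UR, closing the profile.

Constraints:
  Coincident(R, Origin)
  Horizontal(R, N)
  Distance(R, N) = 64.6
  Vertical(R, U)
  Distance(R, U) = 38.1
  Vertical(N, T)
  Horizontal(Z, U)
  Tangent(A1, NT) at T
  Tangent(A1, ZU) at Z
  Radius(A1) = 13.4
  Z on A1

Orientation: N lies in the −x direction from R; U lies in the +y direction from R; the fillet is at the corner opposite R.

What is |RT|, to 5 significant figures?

69.161

R is at the origin; RN is horizontal with |RN| = 64.6 and N on the −x side, so N = (-64.600, 0.0000). RU is vertical with |RU| = 38.1 and U on the +y side, so U = (0.0000, 38.100). The virtual corner opposite R is at (-64.600, 38.100). Tangency of A1 to NT means the radius ET is perpendicular to NT and tangency of A1 to ZU means the radius EZ is perpendicular to ZU, with radius 13.4, so the center E sits 13.4 in from both sides at E = (-51.200, 24.700). That places the tangent points at T = (-64.600, 24.700) on NT and Z = (-51.200, 38.100) on ZU. Then |RT| = |T − R| = 69.161.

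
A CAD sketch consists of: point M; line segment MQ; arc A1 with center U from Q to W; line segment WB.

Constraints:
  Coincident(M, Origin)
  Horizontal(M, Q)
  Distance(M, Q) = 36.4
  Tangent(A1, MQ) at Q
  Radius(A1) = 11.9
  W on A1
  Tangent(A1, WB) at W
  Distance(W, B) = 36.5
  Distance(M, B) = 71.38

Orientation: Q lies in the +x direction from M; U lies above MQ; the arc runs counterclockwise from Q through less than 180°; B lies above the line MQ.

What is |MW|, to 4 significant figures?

49.04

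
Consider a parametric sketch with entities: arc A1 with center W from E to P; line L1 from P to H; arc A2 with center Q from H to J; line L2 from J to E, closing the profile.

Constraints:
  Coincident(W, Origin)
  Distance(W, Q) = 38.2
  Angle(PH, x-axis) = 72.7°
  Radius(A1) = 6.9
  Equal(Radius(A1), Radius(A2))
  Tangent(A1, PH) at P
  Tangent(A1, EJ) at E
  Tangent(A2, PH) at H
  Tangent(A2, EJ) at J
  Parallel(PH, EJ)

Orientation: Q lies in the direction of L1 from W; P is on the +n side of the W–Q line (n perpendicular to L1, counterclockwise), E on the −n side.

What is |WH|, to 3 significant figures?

38.8

The slot axis is L1's direction at 72.7°, so u = (cos 72.7°, sin 72.7°) = (0.297, 0.955) and n = (−sin 72.7°, cos 72.7°) = (-0.955, 0.297). W is at the origin and Q lies 38.2 along u from W, so Q = 38.2·u = (11.4, 36.5). Tangency of A1 to both parallel lines with radius 6.9 puts P and E at W ± 6.9·n: P = (-6.59, 2.05), E = (6.59, -2.05). Equal radii place H and J the same way about Q: H = Q + 6.9·n = (4.77, 38.5), J = Q − 6.9·n = (17.9, 34.4). Then |WH| = |H − W| = 38.8.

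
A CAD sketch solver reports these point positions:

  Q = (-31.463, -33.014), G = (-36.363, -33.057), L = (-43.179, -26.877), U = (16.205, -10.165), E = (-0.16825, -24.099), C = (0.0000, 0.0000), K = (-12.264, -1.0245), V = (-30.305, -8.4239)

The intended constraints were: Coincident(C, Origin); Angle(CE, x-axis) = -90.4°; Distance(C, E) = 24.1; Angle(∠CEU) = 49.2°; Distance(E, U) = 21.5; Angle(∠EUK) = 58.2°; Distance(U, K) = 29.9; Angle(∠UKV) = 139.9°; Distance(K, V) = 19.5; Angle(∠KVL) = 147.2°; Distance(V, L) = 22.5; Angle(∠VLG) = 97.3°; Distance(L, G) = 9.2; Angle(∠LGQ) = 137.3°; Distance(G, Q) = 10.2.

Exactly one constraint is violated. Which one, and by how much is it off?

Distance(G, Q) = 10.2 — off by 5.30.

C = (0.00, 0.00) ✓; CE at -90.40° ✓; |CE| = 24.10 ✓; ∠CEU = 49.20° ✓; |EU| = 21.50 ✓; ∠EUK = 58.20° ✓; |UK| = 29.90 ✓; ∠UKV = 139.9° ✓; |KV| = 19.50 ✓; ∠KVL = 147.2° ✓; |VL| = 22.50 ✓; ∠VLG = 97.30° ✓; |LG| = 9.201 ✓; ∠LGQ = 137.3° ✓; |GQ| = 4.900 ✗.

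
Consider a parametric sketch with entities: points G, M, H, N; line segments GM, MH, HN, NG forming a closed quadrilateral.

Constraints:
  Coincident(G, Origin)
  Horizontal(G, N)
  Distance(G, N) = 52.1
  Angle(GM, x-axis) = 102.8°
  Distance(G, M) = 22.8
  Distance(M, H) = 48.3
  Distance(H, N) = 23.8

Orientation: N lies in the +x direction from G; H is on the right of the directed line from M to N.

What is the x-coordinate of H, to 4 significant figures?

30.65

Checks: G.y = 0.00, N.y = 0.00 ✓; |MH| = 48.30 ✓; |HN| = 23.80 ✓.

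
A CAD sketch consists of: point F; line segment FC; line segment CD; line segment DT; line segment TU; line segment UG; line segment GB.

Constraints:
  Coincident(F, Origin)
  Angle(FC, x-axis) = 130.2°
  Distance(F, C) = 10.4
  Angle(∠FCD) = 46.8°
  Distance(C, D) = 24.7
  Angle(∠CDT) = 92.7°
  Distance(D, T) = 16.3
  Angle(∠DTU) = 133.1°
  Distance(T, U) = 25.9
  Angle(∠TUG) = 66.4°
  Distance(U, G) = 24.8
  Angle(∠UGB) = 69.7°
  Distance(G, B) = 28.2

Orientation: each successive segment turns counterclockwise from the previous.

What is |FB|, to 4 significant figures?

19.40

∠TUG = 66.4° gives UG at 151.2° from the x-axis; with |UG| = 24.8, G = (5.322, 8.523). ∠UGB = 69.7° gives GB at -98.50° from the x-axis; with |GB| = 28.2, B = (1.154, -19.37). Then |FB| = |B − F| = 19.40.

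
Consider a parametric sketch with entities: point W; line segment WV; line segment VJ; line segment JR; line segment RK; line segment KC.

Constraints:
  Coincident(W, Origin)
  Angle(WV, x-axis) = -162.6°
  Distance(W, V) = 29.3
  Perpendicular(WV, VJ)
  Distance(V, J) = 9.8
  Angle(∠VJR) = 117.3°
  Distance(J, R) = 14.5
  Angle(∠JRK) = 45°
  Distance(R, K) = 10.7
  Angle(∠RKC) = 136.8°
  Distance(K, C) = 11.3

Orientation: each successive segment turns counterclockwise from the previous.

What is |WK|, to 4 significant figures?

20.64

W is at the origin; WV runs at -162.6° with length 29.3, so V = (-27.96, -8.762). The perpendicularity gives VJ at right angles to WV, so VJ runs at -72.60°; with |VJ| = 9.8, J = (-25.03, -18.11). ∠VJR = 117.3° gives JR at -9.900° from the x-axis; with |JR| = 14.5, R = (-10.74, -20.61). ∠JRK = 45.0° gives RK at 125.1° from the x-axis; with |RK| = 10.7, K = (-16.90, -11.85). Then |WK| = |K − W| = 20.64.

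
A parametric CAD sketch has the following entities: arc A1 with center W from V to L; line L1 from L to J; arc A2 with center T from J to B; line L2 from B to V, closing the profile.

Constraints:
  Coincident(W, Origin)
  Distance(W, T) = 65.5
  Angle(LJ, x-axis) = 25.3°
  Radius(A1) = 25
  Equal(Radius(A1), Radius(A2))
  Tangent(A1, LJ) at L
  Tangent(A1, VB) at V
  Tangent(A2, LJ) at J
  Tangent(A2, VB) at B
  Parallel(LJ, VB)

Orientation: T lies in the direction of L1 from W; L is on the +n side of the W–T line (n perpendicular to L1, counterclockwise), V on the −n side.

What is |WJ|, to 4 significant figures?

70.11

The slot axis is L1's direction at 25.3°, so u = (cos 25.3°, sin 25.3°) = (0.9041, 0.4274) and n = (−sin 25.3°, cos 25.3°) = (-0.4274, 0.9041). W is at the origin and T lies 65.5 along u from W, so T = 65.5·u = (59.22, 27.99). Tangency of A1 to both parallel lines with radius 25.0 puts L and V at W ± 25.0·n: L = (-10.68, 22.60), V = (10.68, -22.60). Equal radii place J and B the same way about T: J = T + 25.0·n = (48.53, 50.59), B = T − 25.0·n = (69.90, 5.390). Then |WJ| = |J − W| = 70.11.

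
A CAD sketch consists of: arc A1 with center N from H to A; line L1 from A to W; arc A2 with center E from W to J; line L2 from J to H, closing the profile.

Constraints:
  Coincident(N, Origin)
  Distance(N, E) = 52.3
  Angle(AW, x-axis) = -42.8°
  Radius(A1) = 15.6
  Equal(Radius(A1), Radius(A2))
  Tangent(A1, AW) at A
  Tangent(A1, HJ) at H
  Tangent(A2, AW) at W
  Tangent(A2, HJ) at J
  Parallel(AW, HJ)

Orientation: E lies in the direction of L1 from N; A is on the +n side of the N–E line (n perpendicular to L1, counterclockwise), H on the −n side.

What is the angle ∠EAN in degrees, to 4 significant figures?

73.39°

The slot axis is L1's direction at -42.8°, so u = (cos -42.8°, sin -42.8°) = (0.7337, -0.6794) and n = (−sin -42.8°, cos -42.8°) = (0.6794, 0.7337). N is at the origin and E lies 52.3 along u from N, so E = 52.3·u = (38.37, -35.53). Tangency of A1 to both parallel lines with radius 15.6 puts A and H at N ± 15.6·n: A = (10.60, 11.45), H = (-10.60, -11.45). Then cos ∠EAN = AE·AN / (|AE||AN|), giving 73.39°.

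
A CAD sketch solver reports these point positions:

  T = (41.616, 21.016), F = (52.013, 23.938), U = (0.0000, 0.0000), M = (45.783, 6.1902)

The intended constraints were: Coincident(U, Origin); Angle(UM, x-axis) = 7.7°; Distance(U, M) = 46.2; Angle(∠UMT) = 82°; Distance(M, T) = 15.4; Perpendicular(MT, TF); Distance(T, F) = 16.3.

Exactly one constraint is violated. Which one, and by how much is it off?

Distance(T, F) = 16.3 — off by 5.50.

U = (0.00, 0.00) ✓; UM at 7.700° ✓; |UM| = 46.20 ✓; ∠UMT = 82.00° ✓; |MT| = 15.40 ✓; ∠(MT, TF) = 90.00° ✓; |TF| = 10.80 ✗.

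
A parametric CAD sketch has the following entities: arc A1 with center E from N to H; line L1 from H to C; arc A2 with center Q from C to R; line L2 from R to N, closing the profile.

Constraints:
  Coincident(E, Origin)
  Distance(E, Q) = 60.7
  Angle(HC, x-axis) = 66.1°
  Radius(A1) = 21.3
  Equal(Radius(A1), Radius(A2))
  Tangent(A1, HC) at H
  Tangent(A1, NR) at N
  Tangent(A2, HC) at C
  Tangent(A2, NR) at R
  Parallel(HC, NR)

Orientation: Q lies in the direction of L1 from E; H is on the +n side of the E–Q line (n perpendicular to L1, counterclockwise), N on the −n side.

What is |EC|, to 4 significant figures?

64.33

Tangency of A1 to both parallel lines with radius 21.3 puts H and N at E ± 21.3·n: H = (-19.47, 8.630), N = (19.47, -8.630). Equal radii place C and R the same way about Q: C = Q + 21.3·n = (5.118, 64.12), R = Q − 21.3·n = (44.07, 46.87). Then |EC| = |C − E| = 64.33.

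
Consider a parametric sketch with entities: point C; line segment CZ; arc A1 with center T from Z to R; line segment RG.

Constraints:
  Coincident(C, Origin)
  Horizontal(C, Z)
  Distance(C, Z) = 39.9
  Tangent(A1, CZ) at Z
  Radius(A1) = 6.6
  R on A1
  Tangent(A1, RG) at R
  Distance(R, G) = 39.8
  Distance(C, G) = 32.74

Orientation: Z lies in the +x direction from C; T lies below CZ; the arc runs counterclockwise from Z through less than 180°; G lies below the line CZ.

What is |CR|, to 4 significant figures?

35.07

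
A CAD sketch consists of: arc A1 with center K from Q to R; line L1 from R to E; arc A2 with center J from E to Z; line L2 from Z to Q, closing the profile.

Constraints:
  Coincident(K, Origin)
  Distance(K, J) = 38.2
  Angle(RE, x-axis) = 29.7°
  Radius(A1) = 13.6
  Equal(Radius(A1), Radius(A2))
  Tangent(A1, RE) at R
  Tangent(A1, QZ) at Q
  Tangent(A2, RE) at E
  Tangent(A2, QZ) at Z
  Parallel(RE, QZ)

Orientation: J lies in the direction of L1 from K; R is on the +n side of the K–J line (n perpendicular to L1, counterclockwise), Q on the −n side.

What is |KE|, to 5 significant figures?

40.549

Tangency of A1 to both parallel lines with radius 13.6 puts R and Q at K ± 13.6·n: R = (-6.7382, 11.813), Q = (6.7382, -11.813). Equal radii place E and Z the same way about J: E = J + 13.6·n = (26.443, 30.740), Z = J − 13.6·n = (39.920, 7.1131). Then |KE| = |E − K| = 40.549.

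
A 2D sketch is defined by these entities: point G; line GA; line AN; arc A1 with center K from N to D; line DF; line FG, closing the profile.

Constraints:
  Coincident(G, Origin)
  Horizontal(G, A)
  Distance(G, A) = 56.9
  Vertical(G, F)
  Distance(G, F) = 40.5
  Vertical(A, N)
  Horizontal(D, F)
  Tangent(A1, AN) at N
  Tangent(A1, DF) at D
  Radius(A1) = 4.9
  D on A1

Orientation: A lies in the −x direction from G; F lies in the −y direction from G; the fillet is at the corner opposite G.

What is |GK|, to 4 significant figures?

63.02

G is at the origin; GA is horizontal with |GA| = 56.9 and A on the −x side, so A = (-56.90, 0.000). G and F share the same x with |GF| = 40.5 and F on the −y side, so F = (0.000, -40.50). The virtual corner opposite G is at (-56.90, -40.50). The tangent condition forces KN to be normal to AN and A1 meets DF tangentially, so KD is at right angles to DF, with radius 4.9, so the center K sits 4.9 in from both sides at K = (-52.00, -35.60). Then |GK| = |K − G| = 63.02.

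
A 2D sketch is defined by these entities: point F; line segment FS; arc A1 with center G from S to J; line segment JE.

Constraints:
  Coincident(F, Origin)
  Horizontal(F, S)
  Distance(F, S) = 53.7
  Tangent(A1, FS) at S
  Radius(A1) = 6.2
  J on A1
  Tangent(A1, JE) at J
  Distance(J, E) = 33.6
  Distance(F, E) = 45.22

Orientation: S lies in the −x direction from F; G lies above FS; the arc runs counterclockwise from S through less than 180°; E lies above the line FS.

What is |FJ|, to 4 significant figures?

48.42

Checks: |GJ| = 6.200 ✓; ∠(GJ, JE) = 90.00° ✓; |JE| = 33.60 ✓; |FE| = 45.22 ✓.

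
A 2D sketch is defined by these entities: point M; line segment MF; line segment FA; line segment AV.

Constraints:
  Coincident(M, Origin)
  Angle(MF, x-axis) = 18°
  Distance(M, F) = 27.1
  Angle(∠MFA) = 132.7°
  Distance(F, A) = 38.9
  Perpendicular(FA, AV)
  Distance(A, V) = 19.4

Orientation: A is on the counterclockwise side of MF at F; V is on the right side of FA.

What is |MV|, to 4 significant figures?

69.47

∠MFA = 132.7°, so FA runs at 18.0° + (180° − 132.7°) = 65.30° from the x-axis; with |FA| = 38.9, A = F + 38.9·(cos 65.30°, sin 65.30°) = (42.03, 43.72). FA ⟂ AV; with |AV| = 19.4 on the right of FA, V = A + 19.4·(0.9085, -0.4179) = (59.65, 35.61). Then |MV| = |V − M| = 69.47.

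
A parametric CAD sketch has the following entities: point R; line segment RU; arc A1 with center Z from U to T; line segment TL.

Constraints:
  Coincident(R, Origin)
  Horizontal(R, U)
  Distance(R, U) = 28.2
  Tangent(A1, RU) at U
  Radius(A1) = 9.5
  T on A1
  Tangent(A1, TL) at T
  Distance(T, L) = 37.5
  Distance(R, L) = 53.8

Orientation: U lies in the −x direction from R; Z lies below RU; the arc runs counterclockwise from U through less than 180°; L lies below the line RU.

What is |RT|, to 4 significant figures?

39.26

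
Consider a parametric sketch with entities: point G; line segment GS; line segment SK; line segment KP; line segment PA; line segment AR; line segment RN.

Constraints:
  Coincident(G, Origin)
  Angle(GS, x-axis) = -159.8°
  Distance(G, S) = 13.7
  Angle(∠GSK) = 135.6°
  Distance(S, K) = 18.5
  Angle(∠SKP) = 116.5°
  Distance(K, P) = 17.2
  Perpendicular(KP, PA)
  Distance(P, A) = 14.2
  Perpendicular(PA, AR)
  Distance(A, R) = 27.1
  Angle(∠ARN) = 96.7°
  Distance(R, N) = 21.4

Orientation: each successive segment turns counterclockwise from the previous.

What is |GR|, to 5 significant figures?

16.469

The perpendicularity gives PA at right angles to KP, so PA runs at 38.100°; with |PA| = 14.2, A = (0.99484, -26.216). The perpendicularity gives AR at right angles to PA, so AR runs at 128.10°; with |AR| = 27.1, R = (-15.727, -4.8897). Then |GR| = |R − G| = 16.469.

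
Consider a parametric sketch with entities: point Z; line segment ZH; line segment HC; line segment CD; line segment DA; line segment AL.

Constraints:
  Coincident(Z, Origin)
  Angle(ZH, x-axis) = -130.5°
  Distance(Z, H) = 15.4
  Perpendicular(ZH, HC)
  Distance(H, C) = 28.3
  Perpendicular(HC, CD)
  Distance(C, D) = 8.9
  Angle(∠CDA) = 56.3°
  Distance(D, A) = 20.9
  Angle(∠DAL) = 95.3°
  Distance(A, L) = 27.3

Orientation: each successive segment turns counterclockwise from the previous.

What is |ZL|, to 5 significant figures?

48.419

Z is at the origin; ZH runs at -130.5° with length 15.4, so H = (-10.001, -11.710). ZH is perpendicular to HC, so HC runs at -40.500°; with |HC| = 28.3, C = (11.518, -30.090). The perpendicularity gives CD at right angles to HC, so CD runs at 49.500°; with |CD| = 8.9, D = (17.298, -23.322). ∠CDA = 56.3° gives DA at 173.20° from the x-axis; with |DA| = 20.9, A = (-3.4549, -20.847). ∠DAL = 95.3° gives AL at -102.10° from the x-axis; with |AL| = 27.3, L = (-9.1775, -47.541). Then |ZL| = |L − Z| = 48.419.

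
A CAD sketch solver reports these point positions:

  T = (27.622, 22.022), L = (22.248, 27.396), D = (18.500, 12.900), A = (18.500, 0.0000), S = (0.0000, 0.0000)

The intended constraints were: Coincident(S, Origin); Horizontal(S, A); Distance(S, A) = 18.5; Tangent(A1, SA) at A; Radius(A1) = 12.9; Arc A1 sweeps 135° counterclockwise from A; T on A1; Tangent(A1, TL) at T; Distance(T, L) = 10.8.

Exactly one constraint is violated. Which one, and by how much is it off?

Distance(T, L) = 10.8 — off by 3.20.

S = (0.00, 0.00) ✓; S.y = 0.00, A.y = 0.00 ✓; |SA| = 18.50 ✓; ∠(DA, AS) = 90.00° ✓; |DA| = 12.90 ✓; bearing(D→T) − bearing(D→A) = 135.0° ✓; |DT| = 12.90 ✓; ∠(DT, TL) = 90.00° ✓; |TL| = 7.600 ✗.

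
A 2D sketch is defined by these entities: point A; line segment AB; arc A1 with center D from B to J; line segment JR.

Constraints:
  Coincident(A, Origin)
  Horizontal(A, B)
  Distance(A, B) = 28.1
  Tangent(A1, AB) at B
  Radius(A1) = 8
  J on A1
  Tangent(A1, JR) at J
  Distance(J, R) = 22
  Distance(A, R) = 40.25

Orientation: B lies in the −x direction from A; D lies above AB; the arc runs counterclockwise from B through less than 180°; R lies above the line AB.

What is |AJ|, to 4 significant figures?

22.57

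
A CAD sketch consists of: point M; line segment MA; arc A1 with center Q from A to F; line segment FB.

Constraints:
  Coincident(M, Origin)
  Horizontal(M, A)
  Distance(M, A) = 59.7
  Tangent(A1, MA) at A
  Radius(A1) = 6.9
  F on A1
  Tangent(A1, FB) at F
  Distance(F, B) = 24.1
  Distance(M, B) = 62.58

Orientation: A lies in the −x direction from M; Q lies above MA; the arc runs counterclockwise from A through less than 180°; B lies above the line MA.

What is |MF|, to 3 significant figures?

53.3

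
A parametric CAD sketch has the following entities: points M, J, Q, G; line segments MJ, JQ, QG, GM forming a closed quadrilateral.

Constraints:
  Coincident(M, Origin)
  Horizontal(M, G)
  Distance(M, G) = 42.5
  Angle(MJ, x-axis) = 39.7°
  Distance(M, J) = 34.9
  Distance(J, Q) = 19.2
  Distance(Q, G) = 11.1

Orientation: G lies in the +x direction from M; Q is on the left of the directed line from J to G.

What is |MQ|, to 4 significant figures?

43.88

Checks: |JQ| = 19.20 ✓; |QG| = 11.10 ✓.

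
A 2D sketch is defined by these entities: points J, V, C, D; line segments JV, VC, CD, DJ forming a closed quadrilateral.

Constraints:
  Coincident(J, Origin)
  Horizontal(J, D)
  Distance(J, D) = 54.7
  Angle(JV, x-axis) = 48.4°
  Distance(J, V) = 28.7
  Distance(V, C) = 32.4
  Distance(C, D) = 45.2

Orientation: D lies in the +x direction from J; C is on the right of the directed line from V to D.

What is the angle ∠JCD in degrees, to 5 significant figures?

124.62°

Checks: J = (0.00, 0.00) ✓; |VC| = 32.40 ✓; |CD| = 45.20 ✓.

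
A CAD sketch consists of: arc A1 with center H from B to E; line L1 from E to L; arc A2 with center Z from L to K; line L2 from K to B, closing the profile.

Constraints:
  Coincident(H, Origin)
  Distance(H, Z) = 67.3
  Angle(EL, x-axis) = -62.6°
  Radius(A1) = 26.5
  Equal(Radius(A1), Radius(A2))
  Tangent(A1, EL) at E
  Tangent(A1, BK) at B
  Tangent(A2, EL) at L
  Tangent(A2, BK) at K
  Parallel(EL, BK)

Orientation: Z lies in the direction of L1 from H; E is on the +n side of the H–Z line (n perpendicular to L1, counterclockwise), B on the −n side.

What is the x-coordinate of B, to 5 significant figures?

-23.527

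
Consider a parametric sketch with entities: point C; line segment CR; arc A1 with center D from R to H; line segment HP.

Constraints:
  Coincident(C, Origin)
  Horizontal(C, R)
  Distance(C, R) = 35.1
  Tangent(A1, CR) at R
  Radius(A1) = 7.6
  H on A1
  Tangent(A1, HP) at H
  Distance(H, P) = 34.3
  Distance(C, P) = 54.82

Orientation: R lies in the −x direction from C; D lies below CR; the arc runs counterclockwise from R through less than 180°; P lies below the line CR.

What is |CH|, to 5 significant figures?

43.511

C is at the origin; C and R share the same y with |CR| = 35.1 and R on the −x side, so R = (-35.100, 0.0000). Tangency of A1 to CR means the radius DR is perpendicular to CR, so D = R + (0, -7.6) = (-35.100, -7.6000). Since DH ⟂ HP (tangency), |DP| = √(7.6² + 34.3²) = 35.132 regardless of where H sits on A1. So P lies on both circle(C, 54.82) and circle(D, 35.132); the below-CR intersection is P = (-34.350, -42.724). H is the foot of the tangent from P: H = (-42.483, -9.4022).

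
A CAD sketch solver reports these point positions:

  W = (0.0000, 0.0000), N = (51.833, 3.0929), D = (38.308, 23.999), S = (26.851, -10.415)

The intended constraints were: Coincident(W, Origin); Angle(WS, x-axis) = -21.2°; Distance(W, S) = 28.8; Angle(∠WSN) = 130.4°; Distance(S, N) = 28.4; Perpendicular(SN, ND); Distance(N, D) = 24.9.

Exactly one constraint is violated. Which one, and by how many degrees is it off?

Perpendicular(SN, ND) — off by 4.50°.

W = (0.00, 0.00) ✓; WS at -21.20° ✓; |WS| = 28.80 ✓; ∠WSN = 130.4° ✓; |SN| = 28.40 ✓; ∠(SN, ND) = 94.50° ✗; |ND| = 24.90 ✓.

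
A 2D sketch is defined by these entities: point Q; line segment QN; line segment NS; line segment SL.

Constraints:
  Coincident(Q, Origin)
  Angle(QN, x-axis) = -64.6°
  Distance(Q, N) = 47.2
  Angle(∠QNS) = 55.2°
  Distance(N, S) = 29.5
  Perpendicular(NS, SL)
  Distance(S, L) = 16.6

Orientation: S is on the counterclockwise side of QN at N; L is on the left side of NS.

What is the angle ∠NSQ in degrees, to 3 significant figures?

86.2°

Q is at the origin; QN runs at -64.6° with length 47.2, so N = 47.2·(cos -64.6°, sin -64.6°) = (20.2, -42.6). ∠QNS = 55.2°, so NS runs at -64.6° + (180° − 55.2°) = 60.2° from the x-axis; with |NS| = 29.5, S = N + 29.5·(cos 60.2°, sin 60.2°) = (34.9, -17.0). Then cos ∠NSQ = SN·SQ / (|SN||SQ|), giving 86.2°.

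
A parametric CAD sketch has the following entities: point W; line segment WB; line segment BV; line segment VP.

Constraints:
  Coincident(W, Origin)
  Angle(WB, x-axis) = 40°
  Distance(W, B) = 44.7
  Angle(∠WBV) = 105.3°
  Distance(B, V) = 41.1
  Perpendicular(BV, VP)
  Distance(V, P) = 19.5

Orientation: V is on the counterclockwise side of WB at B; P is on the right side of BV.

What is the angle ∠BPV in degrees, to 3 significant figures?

64.6°

∠WBV = 105.3°, so BV runs at 40.0° + (180° − 105.3°) = 115° from the x-axis; with |BV| = 41.1, V = B + 41.1·(cos 115°, sin 115°) = (17.1, 66.1). BV ⟂ VP; with |VP| = 19.5 on the right of BV, P = V + 19.5·(0.909, 0.418) = (34.8, 74.2). Then cos ∠BPV = PB·PV / (|PB||PV|), giving 64.6°.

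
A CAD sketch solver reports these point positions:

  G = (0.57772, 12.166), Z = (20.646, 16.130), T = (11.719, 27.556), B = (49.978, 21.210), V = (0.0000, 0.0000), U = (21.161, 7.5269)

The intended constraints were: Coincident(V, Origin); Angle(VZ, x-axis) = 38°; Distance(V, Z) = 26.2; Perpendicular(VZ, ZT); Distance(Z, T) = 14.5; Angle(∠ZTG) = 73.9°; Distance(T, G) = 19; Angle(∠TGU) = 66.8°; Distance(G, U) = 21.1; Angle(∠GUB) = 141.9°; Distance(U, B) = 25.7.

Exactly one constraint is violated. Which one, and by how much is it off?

Distance(U, B) = 25.7 — off by 6.20.

V = (0.00, 0.00) ✓; VZ at 38.00° ✓; |VZ| = 26.20 ✓; ∠(VZ, ZT) = 90.00° ✓; |ZT| = 14.50 ✓; ∠ZTG = 73.90° ✓; |TG| = 19.00 ✓; ∠TGU = 66.80° ✓; |GU| = 21.10 ✓; ∠GUB = 141.9° ✓; |UB| = 31.90 ✗.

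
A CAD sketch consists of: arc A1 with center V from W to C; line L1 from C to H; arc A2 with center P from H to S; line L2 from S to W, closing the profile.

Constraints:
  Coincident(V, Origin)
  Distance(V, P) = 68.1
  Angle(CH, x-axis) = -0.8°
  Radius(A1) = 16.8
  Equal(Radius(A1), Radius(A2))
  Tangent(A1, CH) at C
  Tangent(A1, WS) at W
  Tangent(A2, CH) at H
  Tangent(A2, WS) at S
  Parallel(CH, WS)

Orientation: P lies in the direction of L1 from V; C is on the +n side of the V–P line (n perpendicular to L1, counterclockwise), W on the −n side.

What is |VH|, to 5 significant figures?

70.142

Tangency of A1 to both parallel lines with radius 16.8 puts C and W at V ± 16.8·n: C = (0.23456, 16.798), W = (-0.23456, -16.798). Equal radii place H and S the same way about P: H = P + 16.8·n = (68.328, 15.848), S = P − 16.8·n = (67.859, -17.749). Then |VH| = |H − V| = 70.142.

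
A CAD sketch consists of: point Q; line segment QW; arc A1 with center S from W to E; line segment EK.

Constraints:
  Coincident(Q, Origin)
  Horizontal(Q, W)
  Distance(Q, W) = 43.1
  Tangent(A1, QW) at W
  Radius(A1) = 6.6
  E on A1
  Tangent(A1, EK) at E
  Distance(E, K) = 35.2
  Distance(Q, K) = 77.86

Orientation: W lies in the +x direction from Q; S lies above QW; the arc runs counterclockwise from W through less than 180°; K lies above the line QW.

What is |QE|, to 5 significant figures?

47.560

Checks: |SE| = 6.600 ✓; ∠(SE, EK) = 90.00° ✓; |EK| = 35.20 ✓; |QK| = 77.86 ✓.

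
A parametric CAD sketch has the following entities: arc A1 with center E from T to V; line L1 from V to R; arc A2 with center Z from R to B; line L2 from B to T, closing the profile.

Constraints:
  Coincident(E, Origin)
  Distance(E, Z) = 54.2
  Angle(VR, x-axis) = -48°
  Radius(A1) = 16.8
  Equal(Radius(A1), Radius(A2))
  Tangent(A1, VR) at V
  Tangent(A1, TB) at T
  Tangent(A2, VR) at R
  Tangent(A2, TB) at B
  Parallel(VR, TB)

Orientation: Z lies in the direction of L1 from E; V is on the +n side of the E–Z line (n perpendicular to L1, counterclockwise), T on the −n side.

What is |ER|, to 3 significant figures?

56.7

The slot axis is L1's direction at -48.0°, so u = (cos -48.0°, sin -48.0°) = (0.669, -0.743) and n = (−sin -48.0°, cos -48.0°) = (0.743, 0.669). E is at the origin and Z lies 54.2 along u from E, so Z = 54.2·u = (36.3, -40.3). Tangency of A1 to both parallel lines with radius 16.8 puts V and T at E ± 16.8·n: V = (12.5, 11.2), T = (-12.5, -11.2). Equal radii place R and B the same way about Z: R = Z + 16.8·n = (48.8, -29.0), B = Z − 16.8·n = (23.8, -51.5). Then |ER| = |R − E| = 56.7.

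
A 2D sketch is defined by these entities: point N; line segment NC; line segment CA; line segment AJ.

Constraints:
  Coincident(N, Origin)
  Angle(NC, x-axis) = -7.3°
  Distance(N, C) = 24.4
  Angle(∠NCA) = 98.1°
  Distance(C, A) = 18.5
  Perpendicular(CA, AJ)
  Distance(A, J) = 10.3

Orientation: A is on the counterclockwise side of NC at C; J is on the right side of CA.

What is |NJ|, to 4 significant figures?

40.85

N is at the origin; NC runs at -7.3° with length 24.4, so C = 24.4·(cos -7.3°, sin -7.3°) = (24.20, -3.100). ∠NCA = 98.1°, so CA runs at -7.3° + (180° − 98.1°) = 74.60° from the x-axis; with |CA| = 18.5, A = C + 18.5·(cos 74.60°, sin 74.60°) = (29.12, 14.74). CA ⟂ AJ; with |AJ| = 10.3 on the right of CA, J = A + 10.3·(0.9641, -0.2656) = (39.05, 12.00). Then |NJ| = |J − N| = 40.85.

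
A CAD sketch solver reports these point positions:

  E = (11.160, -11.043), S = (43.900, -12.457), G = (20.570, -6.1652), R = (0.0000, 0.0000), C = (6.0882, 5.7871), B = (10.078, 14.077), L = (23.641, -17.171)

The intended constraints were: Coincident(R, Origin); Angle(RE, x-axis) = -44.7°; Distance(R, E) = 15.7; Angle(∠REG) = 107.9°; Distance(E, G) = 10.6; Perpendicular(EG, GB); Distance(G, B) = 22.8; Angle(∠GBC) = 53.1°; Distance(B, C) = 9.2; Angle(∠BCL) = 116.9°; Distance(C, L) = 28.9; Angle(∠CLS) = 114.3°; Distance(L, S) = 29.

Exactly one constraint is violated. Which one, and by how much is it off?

Distance(L, S) = 29 — off by 8.20.

R = (0.00, 0.00) ✓; RE at -44.70° ✓; |RE| = 15.70 ✓; ∠REG = 107.9° ✓; |EG| = 10.60 ✓; ∠(EG, GB) = 90.00° ✓; |GB| = 22.80 ✓; ∠GBC = 53.10° ✓; |BC| = 9.200 ✓; ∠BCL = 116.9° ✓; |CL| = 28.90 ✓; ∠CLS = 114.3° ✓; |LS| = 20.80 ✗.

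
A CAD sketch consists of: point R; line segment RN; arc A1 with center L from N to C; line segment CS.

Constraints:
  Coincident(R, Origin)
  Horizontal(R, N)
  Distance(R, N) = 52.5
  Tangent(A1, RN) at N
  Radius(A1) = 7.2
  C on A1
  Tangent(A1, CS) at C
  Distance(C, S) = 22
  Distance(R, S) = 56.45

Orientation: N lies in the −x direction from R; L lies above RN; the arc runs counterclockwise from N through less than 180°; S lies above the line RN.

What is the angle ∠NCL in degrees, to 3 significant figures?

41.7°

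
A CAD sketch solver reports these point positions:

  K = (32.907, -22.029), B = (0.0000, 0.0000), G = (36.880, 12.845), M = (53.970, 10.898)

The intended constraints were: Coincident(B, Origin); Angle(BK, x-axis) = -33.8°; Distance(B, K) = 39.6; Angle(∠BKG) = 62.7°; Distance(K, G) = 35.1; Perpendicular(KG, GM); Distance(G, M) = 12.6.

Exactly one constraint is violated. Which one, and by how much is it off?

Distance(G, M) = 12.6 — off by 4.60.

B = (0.00, 0.00) ✓; BK at -33.80° ✓; |BK| = 39.60 ✓; ∠BKG = 62.70° ✓; |KG| = 35.10 ✓; ∠(KG, GM) = 90.00° ✓; |GM| = 17.20 ✗.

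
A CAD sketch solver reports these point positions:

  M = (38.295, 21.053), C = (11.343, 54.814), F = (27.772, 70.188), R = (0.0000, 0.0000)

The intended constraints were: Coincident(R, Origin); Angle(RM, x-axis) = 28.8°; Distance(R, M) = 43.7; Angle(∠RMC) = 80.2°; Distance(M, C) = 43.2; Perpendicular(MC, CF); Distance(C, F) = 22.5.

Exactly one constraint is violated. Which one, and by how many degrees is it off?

Perpendicular(MC, CF) — off by 4.50°.

R = (0.00, 0.00) ✓; RM at 28.80° ✓; |RM| = 43.70 ✓; ∠RMC = 80.20° ✓; |MC| = 43.20 ✓; ∠(MC, CF) = 85.50° ✗; |CF| = 22.50 ✓.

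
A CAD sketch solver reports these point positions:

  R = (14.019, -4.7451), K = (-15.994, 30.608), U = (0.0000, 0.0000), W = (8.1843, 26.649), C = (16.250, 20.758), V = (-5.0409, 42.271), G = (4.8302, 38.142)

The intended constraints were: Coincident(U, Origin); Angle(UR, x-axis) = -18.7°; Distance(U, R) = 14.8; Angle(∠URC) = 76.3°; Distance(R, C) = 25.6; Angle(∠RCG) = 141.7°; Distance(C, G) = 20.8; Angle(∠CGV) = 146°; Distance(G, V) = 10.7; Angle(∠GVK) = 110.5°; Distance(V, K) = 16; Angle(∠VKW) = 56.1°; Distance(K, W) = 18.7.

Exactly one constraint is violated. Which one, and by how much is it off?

Distance(K, W) = 18.7 — off by 5.80.

U = (0.00, 0.00) ✓; UR at -18.70° ✓; |UR| = 14.80 ✓; ∠URC = 76.30° ✓; |RC| = 25.60 ✓; ∠RCG = 141.7° ✓; |CG| = 20.80 ✓; ∠CGV = 146.0° ✓; |GV| = 10.70 ✓; ∠GVK = 110.5° ✓; |VK| = 16.00 ✓; ∠VKW = 56.10° ✓; |KW| = 24.50 ✗.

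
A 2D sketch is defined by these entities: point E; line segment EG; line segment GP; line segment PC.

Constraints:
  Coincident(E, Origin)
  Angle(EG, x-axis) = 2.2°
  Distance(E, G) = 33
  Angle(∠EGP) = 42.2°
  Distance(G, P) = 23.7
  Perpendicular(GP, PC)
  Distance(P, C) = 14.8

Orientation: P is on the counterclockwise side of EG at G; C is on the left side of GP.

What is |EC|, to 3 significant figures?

7.40

∠EGP = 42.2°, so GP runs at 2.2° + (180° − 42.2°) = 140° from the x-axis; with |GP| = 23.7, P = G + 23.7·(cos 140°, sin 140°) = (14.8, 16.5). GP ⟂ PC; with |PC| = 14.8 on the left of GP, C = P + 14.8·(-0.643, -0.766) = (5.31, 5.16). Then |EC| = |C − E| = 7.40.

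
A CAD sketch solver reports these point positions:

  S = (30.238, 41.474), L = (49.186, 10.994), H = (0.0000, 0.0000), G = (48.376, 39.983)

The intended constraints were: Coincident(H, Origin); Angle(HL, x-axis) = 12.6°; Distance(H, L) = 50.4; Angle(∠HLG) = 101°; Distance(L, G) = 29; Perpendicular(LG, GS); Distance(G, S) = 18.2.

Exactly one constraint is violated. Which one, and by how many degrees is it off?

Perpendicular(LG, GS) — off by 6.30°.

H = (0.00, 0.00) ✓; HL at 12.60° ✓; |HL| = 50.40 ✓; ∠HLG = 101.0° ✓; |LG| = 29.00 ✓; ∠(LG, GS) = 83.70° ✗; |GS| = 18.20 ✓.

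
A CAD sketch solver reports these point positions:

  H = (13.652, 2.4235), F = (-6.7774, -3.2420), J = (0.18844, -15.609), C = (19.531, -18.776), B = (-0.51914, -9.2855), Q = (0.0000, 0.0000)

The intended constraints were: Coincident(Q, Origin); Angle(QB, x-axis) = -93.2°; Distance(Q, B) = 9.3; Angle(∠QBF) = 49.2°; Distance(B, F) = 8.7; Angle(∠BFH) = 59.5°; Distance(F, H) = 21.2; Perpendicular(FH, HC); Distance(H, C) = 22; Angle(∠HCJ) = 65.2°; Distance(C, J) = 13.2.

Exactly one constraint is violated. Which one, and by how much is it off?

Distance(C, J) = 13.2 — off by 6.40.

Q = (0.00, 0.00) ✓; QB at -93.20° ✓; |QB| = 9.300 ✓; ∠QBF = 49.20° ✓; |BF| = 8.700 ✓; ∠BFH = 59.50° ✓; |FH| = 21.20 ✓; ∠(FH, HC) = 90.00° ✓; |HC| = 22.00 ✓; ∠HCJ = 65.20° ✓; |CJ| = 19.60 ✗.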